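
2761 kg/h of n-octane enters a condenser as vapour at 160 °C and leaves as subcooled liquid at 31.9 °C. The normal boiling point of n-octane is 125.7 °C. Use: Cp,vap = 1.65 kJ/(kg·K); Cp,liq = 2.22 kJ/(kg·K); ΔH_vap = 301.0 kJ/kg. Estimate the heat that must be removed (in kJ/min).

Q_c = 26000 kJ/min

vapour 160→125.7 °C: -56.595 kJ/kg
condensation at 125.7 °C: -301 kJ/kg
liquid 125.7→31.9 °C: -208.24 kJ/kg
Δh = -56.595 + -301 + -208.24 = -565.83 kJ/kg
Q = ṁ·Δh = 2761 kg/h × -565.83 kJ/kg = -1.5623e+06 kJ/h
|Q| = 433.96 kW = 26038 kJ/min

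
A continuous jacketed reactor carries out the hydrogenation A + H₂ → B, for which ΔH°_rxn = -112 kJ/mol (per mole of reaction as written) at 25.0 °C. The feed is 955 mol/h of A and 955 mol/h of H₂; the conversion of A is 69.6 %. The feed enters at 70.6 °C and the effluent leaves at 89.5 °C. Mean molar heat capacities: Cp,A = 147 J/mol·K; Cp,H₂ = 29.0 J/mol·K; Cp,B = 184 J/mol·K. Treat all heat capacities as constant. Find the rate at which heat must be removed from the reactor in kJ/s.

Q_out = 19.7 kJ/s

Extent of reaction ξ = 0.696 × 955 = 664.68 mol/h
Reaction term: ξ·ΔH°_rxn = 664.68 × -112 = -74444 kJ/h
Sensible, feed 70.6→25 °C: -7664.4 kJ/h
Outlet flows (mol/h): A 290.32, H₂ 290.32, B 664.68
Sensible, products 25→89.5 °C: 11184 kJ/h
Q = ΔH = -70924 kJ/h = -19.701 kW
Heat removed = 19.701 kJ/s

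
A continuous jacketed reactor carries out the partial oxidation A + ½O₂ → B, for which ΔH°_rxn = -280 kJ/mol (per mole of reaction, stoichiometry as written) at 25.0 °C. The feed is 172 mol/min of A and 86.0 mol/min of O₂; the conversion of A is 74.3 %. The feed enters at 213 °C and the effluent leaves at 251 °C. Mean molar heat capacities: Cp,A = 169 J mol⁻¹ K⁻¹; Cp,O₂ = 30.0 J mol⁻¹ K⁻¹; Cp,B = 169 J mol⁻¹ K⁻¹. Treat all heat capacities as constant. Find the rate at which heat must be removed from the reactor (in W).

Q_out = 584000 W

Extent of reaction ξ = 0.743 × 172 = 127.8 mol/min
Reaction term: ξ·ΔH°_rxn = 127.8 × -280 = -35783 kJ/min
Sensible, feed 213→25 °C: -5949.8 kJ/min
Outlet flows (mol/min): A 44.204, O₂ 22.102, B 127.8
Sensible, products 25→251 °C: 6719.2 kJ/min
Q = ΔH = -35013 kJ/min = -583.56 kW
Heat removed = 583560 W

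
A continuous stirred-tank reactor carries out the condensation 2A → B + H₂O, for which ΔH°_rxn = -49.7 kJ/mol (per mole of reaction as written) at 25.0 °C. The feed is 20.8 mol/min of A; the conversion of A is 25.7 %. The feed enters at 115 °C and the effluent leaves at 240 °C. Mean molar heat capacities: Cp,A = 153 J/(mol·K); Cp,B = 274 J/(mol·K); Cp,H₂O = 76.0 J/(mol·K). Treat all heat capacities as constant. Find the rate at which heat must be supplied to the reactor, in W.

Q_in = 4840 W

Extent of reaction ξ = 0.257 × 20.8 / 2 = 2.6728 mol/min
Reaction term: ξ·ΔH°_rxn = 2.6728 × -49.7 = -132.84 kJ/min
Sensible, feed 115→25 °C: -286.42 kJ/min
Outlet flows (mol/min): A 15.454, B 2.6728, H₂O 2.6728
Sensible, products 25→240 °C: 709.5 kJ/min
Q = ΔH = 290.25 kJ/min = 4.8374 kW
Heat supplied = 4837.4 W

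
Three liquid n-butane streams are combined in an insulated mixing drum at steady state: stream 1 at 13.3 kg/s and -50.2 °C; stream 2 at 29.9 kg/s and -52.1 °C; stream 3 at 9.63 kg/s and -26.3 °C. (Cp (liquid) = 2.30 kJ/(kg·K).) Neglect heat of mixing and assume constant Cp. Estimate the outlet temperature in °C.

No heat crosses the boundary, so H_out = H_in.
Σ ṁᵢCp,ᵢTᵢ = 13.3×2.30×-50.2 + 29.9×2.30×-52.1 + 9.63×2.30×-26.3 = -5701.1
Σ ṁᵢCp,ᵢ = 13.3×2.30 + 29.9×2.30 + 9.63×2.30 = 121.51
T_out = -5701.1 / 121.51 = -46.919 °C

T_out = -46.9 °C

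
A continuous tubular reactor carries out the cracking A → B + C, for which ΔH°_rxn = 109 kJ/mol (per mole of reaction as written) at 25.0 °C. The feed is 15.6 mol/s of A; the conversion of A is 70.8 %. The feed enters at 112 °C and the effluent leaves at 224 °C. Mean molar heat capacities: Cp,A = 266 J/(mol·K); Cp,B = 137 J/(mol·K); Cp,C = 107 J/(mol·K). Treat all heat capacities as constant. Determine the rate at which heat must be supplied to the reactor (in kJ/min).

Extent of reaction ξ = 0.708 × 15.6 = 11.045 mol/s
Reaction term: ξ·ΔH°_rxn = 11.045 × 109 = 1203.9 kJ/s
Sensible, feed 112→25 °C: -361.02 kJ/s
Outlet flows (mol/s): A 4.5552, B 11.045, C 11.045
Sensible, products 25→224 °C: 777.42 kJ/s
Q = ΔH = 1620.3 kJ/s = 1620.3 kW
Heat supplied = 97217 kJ/min

Q_in = 97200 kJ/min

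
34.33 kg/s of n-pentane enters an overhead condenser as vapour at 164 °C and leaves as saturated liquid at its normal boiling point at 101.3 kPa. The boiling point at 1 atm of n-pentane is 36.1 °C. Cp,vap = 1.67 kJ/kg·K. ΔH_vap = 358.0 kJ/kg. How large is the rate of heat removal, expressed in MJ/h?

Q_c = 70600 MJ/h

vapour 164→36.1 °C: -213.59 kJ/kg
condensation at 36.1 °C: -358 kJ/kg
Δh = -213.59 + -358 = -571.59 kJ/kg
Q = ṁ·Δh = 34.33 kg/s × -571.59 kJ/kg = -19623 kJ/s
|Q| = 19623 kW = 70642 MJ/h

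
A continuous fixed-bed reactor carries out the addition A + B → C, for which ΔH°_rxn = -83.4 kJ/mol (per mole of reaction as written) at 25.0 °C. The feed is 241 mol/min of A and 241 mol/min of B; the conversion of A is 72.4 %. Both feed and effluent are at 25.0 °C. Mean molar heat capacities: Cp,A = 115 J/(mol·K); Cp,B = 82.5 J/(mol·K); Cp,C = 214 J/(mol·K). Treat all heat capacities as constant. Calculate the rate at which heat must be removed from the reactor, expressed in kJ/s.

Extent of reaction ξ = 0.724 × 241 = 174.48 mol/min
Reaction term: ξ·ΔH°_rxn = 174.48 × -83.4 = -14552 kJ/min
Q = ΔH = -14552 kJ/min = -242.53 kW
Heat removed = 242.53 kJ/s

Q_out = 243 kJ/s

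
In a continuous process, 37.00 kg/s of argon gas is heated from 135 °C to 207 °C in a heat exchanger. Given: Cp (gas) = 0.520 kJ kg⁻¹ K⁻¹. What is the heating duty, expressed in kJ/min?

Q = ṁ·Cp·ΔT = 37.00 × 0.520 × (207 − 135) = 1385.3 kJ/s
Heating duty = 83117 kJ/min

Q = 83100 kJ/min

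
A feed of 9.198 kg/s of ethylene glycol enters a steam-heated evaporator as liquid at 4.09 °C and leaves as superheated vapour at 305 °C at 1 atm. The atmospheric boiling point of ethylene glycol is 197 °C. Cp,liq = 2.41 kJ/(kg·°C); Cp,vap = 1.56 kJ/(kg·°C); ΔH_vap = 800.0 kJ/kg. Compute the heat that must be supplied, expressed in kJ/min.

liquid 4.09→197 °C: 464.91 kJ/kg
vaporisation at 197 °C: 800 kJ/kg
vapour 197→305 °C: 168.48 kJ/kg
Δh = 464.91 + 800 + 168.48 = 1433.4 kJ/kg
Q = ṁ·Δh = 9.198 kg/s × 1433.4 kJ/kg = 13184 kJ/s
|Q| = 13184 kW = 791060 kJ/min

Q = 791000 kJ/min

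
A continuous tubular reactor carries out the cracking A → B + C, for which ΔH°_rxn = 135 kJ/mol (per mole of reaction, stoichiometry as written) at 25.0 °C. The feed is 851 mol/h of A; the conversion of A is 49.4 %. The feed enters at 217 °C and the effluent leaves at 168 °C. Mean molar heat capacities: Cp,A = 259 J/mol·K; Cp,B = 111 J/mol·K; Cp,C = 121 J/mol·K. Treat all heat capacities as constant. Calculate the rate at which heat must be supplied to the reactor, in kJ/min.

Q_in = 739 kJ/min

Extent of reaction ξ = 0.494 × 851 = 420.39 mol/h
Reaction term: ξ·ΔH°_rxn = 420.39 × 135 = 56753 kJ/h
Sensible, feed 217→25 °C: -42319 kJ/h
Outlet flows (mol/h): A 430.61, B 420.39, C 420.39
Sensible, products 25→168 °C: 29895 kJ/h
Q = ΔH = 44330 kJ/h = 12.314 kW
Heat supplied = 738.83 kJ/min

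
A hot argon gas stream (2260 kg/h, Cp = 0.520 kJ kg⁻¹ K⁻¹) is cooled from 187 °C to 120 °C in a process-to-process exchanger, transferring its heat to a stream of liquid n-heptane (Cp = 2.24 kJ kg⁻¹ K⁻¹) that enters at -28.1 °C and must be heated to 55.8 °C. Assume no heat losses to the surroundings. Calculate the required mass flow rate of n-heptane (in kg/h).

ṁ_c = 419 kg/h

Heat released by hot stream: Q = 2260 × 0.520 × (187 − 120) = 78738 kJ/h
Energy balance on cold side (adiabatic exchanger): Q = ṁ_c·Cp_c·(T_c,out − T_c,in)
ṁ_c = 78738 / [2.24 × (55.8 − -28.1)] = 418.96 kg/h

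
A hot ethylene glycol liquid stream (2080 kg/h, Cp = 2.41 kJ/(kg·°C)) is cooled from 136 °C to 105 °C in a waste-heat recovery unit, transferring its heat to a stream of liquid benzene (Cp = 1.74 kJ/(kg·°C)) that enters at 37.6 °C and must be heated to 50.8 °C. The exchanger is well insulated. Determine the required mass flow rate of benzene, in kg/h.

ṁ_c = 6770 kg/h

Heat released by hot stream: Q = 2080 × 2.41 × (136 − 105) = 155400 kJ/h
Energy balance on cold side (adiabatic exchanger): Q = ṁ_c·Cp_c·(T_c,out − T_c,in)
ṁ_c = 155400 / [1.74 × (50.8 − 37.6)] = 6765.8 kg/h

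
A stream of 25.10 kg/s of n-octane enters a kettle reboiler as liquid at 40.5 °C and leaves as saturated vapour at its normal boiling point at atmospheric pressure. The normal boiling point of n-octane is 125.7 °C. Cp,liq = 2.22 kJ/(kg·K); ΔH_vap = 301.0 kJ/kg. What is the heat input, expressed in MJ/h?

Q = 44300 MJ/h

liquid 40.5→125.7 °C: 189.14 kJ/kg
vaporisation at 125.7 °C: 301 kJ/kg
Δh = 189.14 + 301 = 490.14 kJ/kg
Q = ṁ·Δh = 25.10 kg/s × 490.14 kJ/kg = 12303 kJ/s
|Q| = 12303 kW = 44289 MJ/h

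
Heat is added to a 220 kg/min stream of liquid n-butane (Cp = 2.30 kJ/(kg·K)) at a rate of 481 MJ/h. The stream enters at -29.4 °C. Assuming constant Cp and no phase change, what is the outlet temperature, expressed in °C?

T_out = -13.6 °C

Q = 481 MJ/h = 8016.7 kJ/min
ΔT = Q/(ṁ·Cp) = 8016.7/(220×2.30) = 15.843 K
T_out = -29.4 + 15.843 = -13.557 °C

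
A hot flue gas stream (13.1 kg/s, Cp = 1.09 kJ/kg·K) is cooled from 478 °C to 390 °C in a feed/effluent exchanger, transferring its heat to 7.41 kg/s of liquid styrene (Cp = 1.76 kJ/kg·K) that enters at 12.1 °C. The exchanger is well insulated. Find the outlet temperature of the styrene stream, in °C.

T_c,out = 108 °C

Heat released by hot stream: Q = 13.1 × 1.09 × (478 − 390) = 1256.6 kJ/s
Energy balance on cold side (adiabatic exchanger): Q = ṁ_c·Cp_c·(T_c,out − T_c,in)
T_c,out = 12.1 + 1256.6/(7.41 × 1.76) = 108.45 °C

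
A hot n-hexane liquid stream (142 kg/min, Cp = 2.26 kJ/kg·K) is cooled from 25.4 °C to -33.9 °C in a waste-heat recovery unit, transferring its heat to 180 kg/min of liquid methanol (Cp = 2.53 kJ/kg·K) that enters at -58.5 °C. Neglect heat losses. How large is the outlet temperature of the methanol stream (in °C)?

T_c,out = -16.7 °C

Heat released by hot stream: Q = 142 × 2.26 × (25.4 − -33.9) = 19031 kJ/min
Energy balance on cold side (adiabatic exchanger): Q = ṁ_c·Cp_c·(T_c,out − T_c,in)
T_c,out = -58.5 + 19031/(180 × 2.53) = -16.711 °C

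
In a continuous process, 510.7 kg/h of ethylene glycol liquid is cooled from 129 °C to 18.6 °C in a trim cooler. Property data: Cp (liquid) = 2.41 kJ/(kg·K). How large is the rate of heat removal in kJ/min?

Q = ṁ·Cp·ΔT = 510.7 × 2.41 × (18.6 − 129) = -135880 kJ/h
Converting: 135880 / 3600 s = 37.744 kW
Cooling duty = 2264.6 kJ/min

Q_c = 2260 kJ/min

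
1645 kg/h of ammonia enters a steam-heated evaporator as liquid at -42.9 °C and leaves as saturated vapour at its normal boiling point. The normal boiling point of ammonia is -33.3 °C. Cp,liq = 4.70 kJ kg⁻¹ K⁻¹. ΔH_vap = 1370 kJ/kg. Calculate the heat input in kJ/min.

Q = 38800 kJ/min

liquid -42.9→-33.3 °C: 45.12 kJ/kg
vaporisation at -33.3 °C: 1370 kJ/kg
Δh = 45.12 + 1370 = 1415.1 kJ/kg
Q = ṁ·Δh = 1645 kg/h × 1415.1 kJ/kg = 2.3279e+06 kJ/h
|Q| = 646.63 kW = 38798 kJ/min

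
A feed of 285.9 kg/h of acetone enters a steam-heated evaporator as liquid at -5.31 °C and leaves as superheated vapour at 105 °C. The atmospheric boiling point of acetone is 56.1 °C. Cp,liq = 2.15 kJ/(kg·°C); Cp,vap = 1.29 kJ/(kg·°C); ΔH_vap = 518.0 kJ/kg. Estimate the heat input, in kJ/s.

liquid -5.31→56.1 °C: 132.03 kJ/kg
vaporisation at 56.1 °C: 518 kJ/kg
vapour 56.1→105 °C: 63.081 kJ/kg
Δh = 132.03 + 518 + 63.081 = 713.11 kJ/kg
Q = ṁ·Δh = 285.9 kg/h × 713.11 kJ/kg = 203880 kJ/h
|Q| = 56.633 kW

Q = 56.6 kJ/s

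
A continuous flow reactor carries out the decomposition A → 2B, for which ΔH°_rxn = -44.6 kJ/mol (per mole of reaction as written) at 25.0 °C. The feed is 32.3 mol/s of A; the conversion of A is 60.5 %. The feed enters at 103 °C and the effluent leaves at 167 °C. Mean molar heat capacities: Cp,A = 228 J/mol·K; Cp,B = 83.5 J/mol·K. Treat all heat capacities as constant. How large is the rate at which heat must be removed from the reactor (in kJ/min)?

Q_out = 34200 kJ/min

Extent of reaction ξ = 0.605 × 32.3 = 19.541 mol/s
Reaction term: ξ·ΔH°_rxn = 19.541 × -44.6 = -871.55 kJ/s
Sensible, feed 103→25 °C: -574.42 kJ/s
Outlet flows (mol/s): A 12.758, B 39.083
Sensible, products 25→167 °C: 876.48 kJ/s
Q = ΔH = -569.5 kJ/s = -569.5 kW
Heat removed = 34170 kJ/min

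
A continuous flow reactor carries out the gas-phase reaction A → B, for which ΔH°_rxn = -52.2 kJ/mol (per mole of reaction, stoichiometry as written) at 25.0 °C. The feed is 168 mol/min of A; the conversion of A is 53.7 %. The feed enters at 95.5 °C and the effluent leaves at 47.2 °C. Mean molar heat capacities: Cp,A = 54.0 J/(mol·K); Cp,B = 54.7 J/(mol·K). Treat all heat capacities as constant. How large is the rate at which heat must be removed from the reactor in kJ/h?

Extent of reaction ξ = 0.537 × 168 = 90.216 mol/min
Reaction term: ξ·ΔH°_rxn = 90.216 × -52.2 = -4709.3 kJ/min
Sensible, feed 95.5→25 °C: -639.58 kJ/min
Outlet flows (mol/min): A 77.784, B 90.216
Sensible, products 25→47.2 °C: 202.8 kJ/min
Q = ΔH = -5146.1 kJ/min = -85.768 kW
Heat removed = 308760 kJ/h

Q_out = 309000 kJ/h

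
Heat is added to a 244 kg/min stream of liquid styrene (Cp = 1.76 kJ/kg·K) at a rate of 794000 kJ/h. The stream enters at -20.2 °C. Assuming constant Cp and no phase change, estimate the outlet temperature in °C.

T_out = 10.6 °C

Q = 794000 kJ/h = 13233 kJ/min
ΔT = Q/(ṁ·Cp) = 13233/(244×1.76) = 30.815 K
T_out = -20.2 + 30.815 = 10.615 °C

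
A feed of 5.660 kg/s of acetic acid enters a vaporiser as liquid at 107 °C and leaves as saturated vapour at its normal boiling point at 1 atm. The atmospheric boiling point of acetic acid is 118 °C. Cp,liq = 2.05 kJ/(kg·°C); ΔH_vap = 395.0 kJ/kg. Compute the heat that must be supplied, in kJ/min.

Q = 142000 kJ/min

liquid 107→118 °C: 22.55 kJ/kg
vaporisation at 118 °C: 395 kJ/kg
Δh = 22.55 + 395 = 417.55 kJ/kg
Q = ṁ·Δh = 5.660 kg/s × 417.55 kJ/kg = 2363.3 kJ/s
|Q| = 2363.3 kW = 141800 kJ/min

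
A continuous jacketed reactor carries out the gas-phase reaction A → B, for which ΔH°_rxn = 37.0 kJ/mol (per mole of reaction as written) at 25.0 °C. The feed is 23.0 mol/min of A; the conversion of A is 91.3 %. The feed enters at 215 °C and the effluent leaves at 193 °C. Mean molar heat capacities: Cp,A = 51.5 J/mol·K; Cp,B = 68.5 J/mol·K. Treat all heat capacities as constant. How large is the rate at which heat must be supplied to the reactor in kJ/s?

Q_in = 13.5 kJ/s

Extent of reaction ξ = 0.913 × 23.0 = 20.999 mol/min
Reaction term: ξ·ΔH°_rxn = 20.999 × 37.0 = 776.96 kJ/min
Sensible, feed 215→25 °C: -225.06 kJ/min
Outlet flows (mol/min): A 2.001, B 20.999
Sensible, products 25→193 °C: 258.97 kJ/min
Q = ΔH = 810.88 kJ/min = 13.515 kW
Heat supplied = 13.515 kJ/s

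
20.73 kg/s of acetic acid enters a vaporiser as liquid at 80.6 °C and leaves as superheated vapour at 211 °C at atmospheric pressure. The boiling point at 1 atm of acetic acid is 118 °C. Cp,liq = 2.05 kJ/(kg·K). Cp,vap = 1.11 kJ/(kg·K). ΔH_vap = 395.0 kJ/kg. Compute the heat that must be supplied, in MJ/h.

Q = 42900 MJ/h

liquid 80.6→118 °C: 76.67 kJ/kg
vaporisation at 118 °C: 395 kJ/kg
vapour 118→211 °C: 103.23 kJ/kg
Δh = 76.67 + 395 + 103.23 = 574.9 kJ/kg
Q = ṁ·Δh = 20.73 kg/s × 574.9 kJ/kg = 11918 kJ/s
|Q| = 11918 kW = 42904 MJ/h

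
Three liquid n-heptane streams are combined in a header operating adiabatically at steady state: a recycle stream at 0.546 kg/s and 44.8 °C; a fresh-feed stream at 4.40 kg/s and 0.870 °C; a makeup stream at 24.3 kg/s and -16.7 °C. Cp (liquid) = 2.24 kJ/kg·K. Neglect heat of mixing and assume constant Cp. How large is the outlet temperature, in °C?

Energy balance with Q = 0: Σ ṁᵢCp,ᵢ(T_out − Tᵢ) = 0
T_out = Σ ṁᵢCp,ᵢTᵢ / Σ ṁᵢCp,ᵢ
      = -845.65 / 65.511 = -12.908 °C

T_out = -12.9 °C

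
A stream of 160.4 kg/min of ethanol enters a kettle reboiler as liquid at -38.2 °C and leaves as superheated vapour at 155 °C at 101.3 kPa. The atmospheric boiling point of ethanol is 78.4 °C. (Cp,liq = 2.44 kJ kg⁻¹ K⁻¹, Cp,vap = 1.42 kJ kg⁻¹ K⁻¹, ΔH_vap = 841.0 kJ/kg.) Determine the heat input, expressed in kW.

Q = 3300 kW

liquid -38.2→78.4 °C: 284.5 kJ/kg
vaporisation at 78.4 °C: 841 kJ/kg
vapour 78.4→155 °C: 108.77 kJ/kg
Δh = 284.5 + 841 + 108.77 = 1234.3 kJ/kg
Q = ṁ·Δh = 160.4 kg/min × 1234.3 kJ/kg = 197980 kJ/min
|Q| = 3299.6 kW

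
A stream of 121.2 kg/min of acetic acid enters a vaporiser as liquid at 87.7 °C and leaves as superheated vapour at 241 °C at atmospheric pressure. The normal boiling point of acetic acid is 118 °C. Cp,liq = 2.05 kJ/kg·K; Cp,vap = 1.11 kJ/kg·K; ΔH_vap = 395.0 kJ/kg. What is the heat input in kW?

liquid 87.7→118 °C: 62.115 kJ/kg
vaporisation at 118 °C: 395 kJ/kg
vapour 118→241 °C: 136.53 kJ/kg
Δh = 62.115 + 395 + 136.53 = 593.64 kJ/kg
Q = ṁ·Δh = 121.2 kg/min × 593.64 kJ/kg = 71950 kJ/min
|Q| = 1199.2 kW

Q = 1200 kW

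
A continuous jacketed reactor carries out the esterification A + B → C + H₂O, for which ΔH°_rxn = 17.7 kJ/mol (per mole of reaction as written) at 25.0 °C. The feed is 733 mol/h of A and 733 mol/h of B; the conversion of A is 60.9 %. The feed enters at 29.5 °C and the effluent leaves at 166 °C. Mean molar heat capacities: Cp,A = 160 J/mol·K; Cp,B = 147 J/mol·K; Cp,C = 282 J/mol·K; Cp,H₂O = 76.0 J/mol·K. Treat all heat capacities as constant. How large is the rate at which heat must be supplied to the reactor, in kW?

Q_in = 11.6 kW

Extent of reaction ξ = 0.609 × 733 = 446.4 mol/h
Reaction term: ξ·ΔH°_rxn = 446.4 × 17.7 = 7901.2 kJ/h
Sensible, feed 29.5→25 °C: -1012.6 kJ/h
Outlet flows (mol/h): A 286.6, B 286.6, C 446.4, H₂O 446.4
Sensible, products 25→166 °C: 34939 kJ/h
Q = ΔH = 41828 kJ/h = 11.619 kW
Heat supplied = 11.619 kW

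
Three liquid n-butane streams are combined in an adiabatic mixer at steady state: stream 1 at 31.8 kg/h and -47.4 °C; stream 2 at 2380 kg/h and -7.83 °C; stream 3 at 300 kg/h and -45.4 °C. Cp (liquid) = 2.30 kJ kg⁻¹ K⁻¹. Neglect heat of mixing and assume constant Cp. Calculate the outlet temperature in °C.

No heat crosses the boundary, so H_out = H_in.
T_out = Σ ṁᵢCp,ᵢTᵢ / Σ ṁᵢCp,ᵢ
      = -77654 / 6237.1 = -12.45 °C

T_out = -12.5 °C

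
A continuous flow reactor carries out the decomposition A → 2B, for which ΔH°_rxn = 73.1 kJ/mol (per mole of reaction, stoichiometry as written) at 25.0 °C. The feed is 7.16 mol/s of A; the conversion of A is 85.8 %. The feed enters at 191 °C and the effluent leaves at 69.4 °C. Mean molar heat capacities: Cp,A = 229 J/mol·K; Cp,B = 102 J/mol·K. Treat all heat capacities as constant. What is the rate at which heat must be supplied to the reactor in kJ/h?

Q_in = 874000 kJ/h

Extent of reaction ξ = 0.858 × 7.16 = 6.1433 mol/s
Reaction term: ξ·ΔH°_rxn = 6.1433 × 73.1 = 449.07 kJ/s
Sensible, feed 191→25 °C: -272.18 kJ/s
Outlet flows (mol/s): A 1.0167, B 12.287
Sensible, products 25→69.4 °C: 65.981 kJ/s
Q = ΔH = 242.87 kJ/s = 242.87 kW
Heat supplied = 874350 kJ/h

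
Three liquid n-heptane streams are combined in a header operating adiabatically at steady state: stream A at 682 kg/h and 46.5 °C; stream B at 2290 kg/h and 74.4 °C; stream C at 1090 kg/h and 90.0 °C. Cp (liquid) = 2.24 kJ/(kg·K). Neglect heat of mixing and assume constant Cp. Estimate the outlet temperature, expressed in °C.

Energy balance with Q = 0: Σ ṁᵢCp,ᵢ(T_out − Tᵢ) = 0
T_out = Σ ṁᵢCp,ᵢTᵢ / Σ ṁᵢCp,ᵢ
      = 672420 / 9098.9 = 73.902 °C

T_out = 73.9 °C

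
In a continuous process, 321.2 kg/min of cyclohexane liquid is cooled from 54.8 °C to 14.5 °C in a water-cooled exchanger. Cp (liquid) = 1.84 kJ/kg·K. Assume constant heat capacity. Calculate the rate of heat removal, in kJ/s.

Q_c = 397 kJ/s

Q = ṁ·Cp·ΔT = 321.2 × 1.84 × (14.5 − 54.8) = -23818 kJ/min
Converting: 23818 / 60 s = 396.96 kW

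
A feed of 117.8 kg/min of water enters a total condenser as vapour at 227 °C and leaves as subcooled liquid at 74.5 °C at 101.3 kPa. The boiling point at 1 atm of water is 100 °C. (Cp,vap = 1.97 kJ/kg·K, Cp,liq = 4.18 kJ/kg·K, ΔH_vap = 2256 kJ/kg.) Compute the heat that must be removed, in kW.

vapour 227→100 °C: -250.19 kJ/kg
condensation at 100 °C: -2256 kJ/kg
liquid 100→74.5 °C: -106.59 kJ/kg
Δh = -250.19 + -2256 + -106.59 = -2612.8 kJ/kg
Q = ṁ·Δh = 117.8 kg/min × -2612.8 kJ/kg = -307790 kJ/min
|Q| = 5129.8 kW

Q_c = 5130 kW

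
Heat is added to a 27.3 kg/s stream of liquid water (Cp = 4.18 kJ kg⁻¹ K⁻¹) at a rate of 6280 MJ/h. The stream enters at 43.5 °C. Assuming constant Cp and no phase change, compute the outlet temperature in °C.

T_out = 58.8 °C

Q = 6280 MJ/h = 1744.4 kJ/s
ΔT = Q/(ṁ·Cp) = 1744.4/(27.3×4.18) = 15.287 K
T_out = 43.5 + 15.287 = 58.787 °C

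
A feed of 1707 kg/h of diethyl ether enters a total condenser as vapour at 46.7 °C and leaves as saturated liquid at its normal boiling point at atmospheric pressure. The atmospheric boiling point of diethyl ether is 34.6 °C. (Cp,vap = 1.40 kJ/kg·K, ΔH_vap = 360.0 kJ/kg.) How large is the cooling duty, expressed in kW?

vapour 46.7→34.6 °C: -16.94 kJ/kg
condensation at 34.6 °C: -360 kJ/kg
Δh = -16.94 + -360 = -376.94 kJ/kg
Q = ṁ·Δh = 1707 kg/h × -376.94 kJ/kg = -643440 kJ/h
|Q| = 178.73 kW

Q_c = 179 kW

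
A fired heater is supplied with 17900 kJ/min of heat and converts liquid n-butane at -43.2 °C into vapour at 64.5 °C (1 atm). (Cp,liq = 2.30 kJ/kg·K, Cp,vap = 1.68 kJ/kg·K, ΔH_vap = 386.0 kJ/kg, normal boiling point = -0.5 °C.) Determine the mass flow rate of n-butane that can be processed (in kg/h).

Δh = 2.30×(-0.5−-43.2) + 386.0 + 1.68×(64.5−-0.5) = 593.41 kJ/kg
Q = 17900 kJ/min = 298.33 kJ/s = 1.074e+06 kJ/h
ṁ = Q/Δh = 1.074e+06 / 593.41 = 1809.9 kg/h

ṁ = 1810 kg/h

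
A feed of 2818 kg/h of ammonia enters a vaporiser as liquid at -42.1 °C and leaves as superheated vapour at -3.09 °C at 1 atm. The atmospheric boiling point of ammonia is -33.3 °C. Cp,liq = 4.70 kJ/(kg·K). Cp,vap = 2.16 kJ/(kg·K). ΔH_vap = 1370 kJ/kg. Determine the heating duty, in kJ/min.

Q = 69400 kJ/min

liquid -42.1→-33.3 °C: 41.36 kJ/kg
vaporisation at -33.3 °C: 1370 kJ/kg
vapour -33.3→-3.09 °C: 65.254 kJ/kg
Δh = 41.36 + 1370 + 65.254 = 1476.6 kJ/kg
Q = ṁ·Δh = 2818 kg/h × 1476.6 kJ/kg = 4.1611e+06 kJ/h
|Q| = 1155.9 kW = 69352 kJ/min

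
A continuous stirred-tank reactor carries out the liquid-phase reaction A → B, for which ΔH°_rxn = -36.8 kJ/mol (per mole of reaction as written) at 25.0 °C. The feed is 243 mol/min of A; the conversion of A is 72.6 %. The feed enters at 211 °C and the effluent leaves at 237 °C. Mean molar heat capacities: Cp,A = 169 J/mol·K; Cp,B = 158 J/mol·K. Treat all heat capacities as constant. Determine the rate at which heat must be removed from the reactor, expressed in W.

Extent of reaction ξ = 0.726 × 243 = 176.42 mol/min
Reaction term: ξ·ΔH°_rxn = 176.42 × -36.8 = -6492.2 kJ/min
Sensible, feed 211→25 °C: -7638.5 kJ/min
Outlet flows (mol/min): A 66.582, B 176.42
Sensible, products 25→237 °C: 8294.8 kJ/min
Q = ΔH = -5835.8 kJ/min = -97.264 kW
Heat removed = 97264 W

Q_out = 97300 W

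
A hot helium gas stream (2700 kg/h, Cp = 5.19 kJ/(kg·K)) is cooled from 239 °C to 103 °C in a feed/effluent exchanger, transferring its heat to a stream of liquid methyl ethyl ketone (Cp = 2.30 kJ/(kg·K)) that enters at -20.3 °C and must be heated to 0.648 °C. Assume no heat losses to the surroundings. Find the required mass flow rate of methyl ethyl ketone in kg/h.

ṁ_c = 39600 kg/h

Heat released by hot stream: Q = 2700 × 5.19 × (239 − 103) = 1.9058e+06 kJ/h
Energy balance on cold side (adiabatic exchanger): Q = ṁ_c·Cp_c·(T_c,out − T_c,in)
ṁ_c = 1.9058e+06 / [2.30 × (0.648 − -20.3)] = 39555 kg/h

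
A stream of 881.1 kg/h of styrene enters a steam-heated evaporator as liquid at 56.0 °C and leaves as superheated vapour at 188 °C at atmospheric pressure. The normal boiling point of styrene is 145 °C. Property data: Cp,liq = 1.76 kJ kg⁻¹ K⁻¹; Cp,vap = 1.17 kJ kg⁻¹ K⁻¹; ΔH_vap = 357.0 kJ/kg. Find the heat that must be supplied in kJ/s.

Q = 138 kJ/s

liquid 56.0→145 °C: 156.64 kJ/kg
vaporisation at 145 °C: 357 kJ/kg
vapour 145→188 °C: 50.31 kJ/kg
Δh = 156.64 + 357 + 50.31 = 563.95 kJ/kg
Q = ṁ·Δh = 881.1 kg/h × 563.95 kJ/kg = 496900 kJ/h
|Q| = 138.03 kW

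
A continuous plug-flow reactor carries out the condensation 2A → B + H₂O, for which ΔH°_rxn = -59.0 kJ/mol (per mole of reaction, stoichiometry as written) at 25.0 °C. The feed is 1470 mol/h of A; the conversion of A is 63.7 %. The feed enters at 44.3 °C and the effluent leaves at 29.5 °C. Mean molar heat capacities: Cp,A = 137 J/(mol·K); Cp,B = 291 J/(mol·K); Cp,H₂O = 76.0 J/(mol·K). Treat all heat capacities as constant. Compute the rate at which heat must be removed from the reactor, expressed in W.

Extent of reaction ξ = 0.637 × 1470 / 2 = 468.19 mol/h
Reaction term: ξ·ΔH°_rxn = 468.19 × -59.0 = -27624 kJ/h
Sensible, feed 44.3→25 °C: -3886.8 kJ/h
Outlet flows (mol/h): A 533.61, B 468.19, H₂O 468.19
Sensible, products 25→29.5 °C: 1102.2 kJ/h
Q = ΔH = -30408 kJ/h = -8.4467 kW
Heat removed = 8446.7 W

Q_out = 8450 W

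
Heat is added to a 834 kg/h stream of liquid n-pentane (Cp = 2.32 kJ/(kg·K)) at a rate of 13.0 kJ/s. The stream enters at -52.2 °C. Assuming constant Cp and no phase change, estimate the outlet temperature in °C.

T_out = -28.0 °C

Q = 13.0 kJ/s = 46800 kJ/h
ΔT = Q/(ṁ·Cp) = 46800/(834×2.32) = 24.188 K
T_out = -52.2 + 24.188 = -28.012 °C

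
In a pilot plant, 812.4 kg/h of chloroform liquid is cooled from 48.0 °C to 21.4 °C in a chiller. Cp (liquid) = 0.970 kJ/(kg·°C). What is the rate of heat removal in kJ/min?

Q_c = 349 kJ/min

Q = ṁ·Cp·ΔT = 812.4 × 0.970 × (21.4 − 48.0) = -20962 kJ/h
Converting: 20962 / 3600 s = 5.8227 kW
Cooling duty = 349.36 kJ/min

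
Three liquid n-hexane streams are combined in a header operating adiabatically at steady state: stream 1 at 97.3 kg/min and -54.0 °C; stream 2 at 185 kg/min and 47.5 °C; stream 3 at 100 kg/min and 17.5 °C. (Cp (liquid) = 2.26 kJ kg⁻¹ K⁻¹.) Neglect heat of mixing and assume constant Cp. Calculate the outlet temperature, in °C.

No heat crosses the boundary, so H_out = H_in.
T_out = Σ ṁᵢCp,ᵢTᵢ / Σ ṁᵢCp,ᵢ
      = 11940 / 864 = 13.82 °C

T_out = 13.8 °C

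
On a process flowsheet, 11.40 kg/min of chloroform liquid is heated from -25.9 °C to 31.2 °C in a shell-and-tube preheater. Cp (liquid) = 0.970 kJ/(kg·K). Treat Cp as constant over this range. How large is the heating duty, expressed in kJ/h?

Q = ṁ·Cp·ΔT = 11.40 × 0.970 × (31.2 − -25.9) = 631.41 kJ/min
Converting: 631.41 / 60 s = 10.524 kW
Heating duty = 37885 kJ/h

Q = 37900 kJ/h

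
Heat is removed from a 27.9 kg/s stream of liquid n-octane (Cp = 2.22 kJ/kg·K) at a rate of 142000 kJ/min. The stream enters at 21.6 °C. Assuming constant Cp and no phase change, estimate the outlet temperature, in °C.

T_out = -16.6 °C

Q = 142000 kJ/min = 2366.7 kJ/s
ΔT = Q/(ṁ·Cp) = 2366.7/(27.9×2.22) = 38.21 K
T_out = 21.6 − 38.21 = -16.61 °C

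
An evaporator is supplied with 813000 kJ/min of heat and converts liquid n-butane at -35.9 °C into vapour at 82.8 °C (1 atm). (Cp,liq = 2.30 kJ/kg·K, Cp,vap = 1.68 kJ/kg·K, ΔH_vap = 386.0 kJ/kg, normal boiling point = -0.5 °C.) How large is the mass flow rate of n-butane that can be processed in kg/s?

Δh = 2.30×(-0.5−-35.9) + 386.0 + 1.68×(82.8−-0.5) = 607.36 kJ/kg
Q = 813000 kJ/min = 13550 kJ/s = 13550 kJ/s
ṁ = Q/Δh = 13550 / 607.36 = 22.31 kg/s

ṁ = 22.3 kg/s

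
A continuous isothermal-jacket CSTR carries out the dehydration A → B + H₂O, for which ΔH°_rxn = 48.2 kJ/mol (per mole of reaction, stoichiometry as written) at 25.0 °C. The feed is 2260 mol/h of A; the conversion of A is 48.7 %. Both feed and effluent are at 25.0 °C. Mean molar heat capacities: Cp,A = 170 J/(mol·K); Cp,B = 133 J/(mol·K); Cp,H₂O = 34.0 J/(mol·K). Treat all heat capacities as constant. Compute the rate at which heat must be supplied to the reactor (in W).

Q_in = 14700 W

Extent of reaction ξ = 0.487 × 2260 = 1100.6 mol/h
Reaction term: ξ·ΔH°_rxn = 1100.6 × 48.2 = 53050 kJ/h
Q = ΔH = 53050 kJ/h = 14.736 kW
Heat supplied = 14736 W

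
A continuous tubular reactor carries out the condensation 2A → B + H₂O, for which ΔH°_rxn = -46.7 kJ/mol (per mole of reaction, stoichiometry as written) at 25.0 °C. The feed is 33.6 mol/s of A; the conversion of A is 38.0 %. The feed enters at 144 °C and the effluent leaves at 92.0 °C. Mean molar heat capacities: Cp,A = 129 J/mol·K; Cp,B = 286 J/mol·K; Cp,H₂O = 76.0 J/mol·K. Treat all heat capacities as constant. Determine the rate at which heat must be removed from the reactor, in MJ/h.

Extent of reaction ξ = 0.380 × 33.6 / 2 = 6.384 mol/s
Reaction term: ξ·ΔH°_rxn = 6.384 × -46.7 = -298.13 kJ/s
Sensible, feed 144→25 °C: -515.79 kJ/s
Outlet flows (mol/s): A 20.832, B 6.384, H₂O 6.384
Sensible, products 25→92.0 °C: 334.89 kJ/s
Q = ΔH = -479.04 kJ/s = -479.04 kW
Heat removed = 1724.5 MJ/h

Q_out = 1720 MJ/h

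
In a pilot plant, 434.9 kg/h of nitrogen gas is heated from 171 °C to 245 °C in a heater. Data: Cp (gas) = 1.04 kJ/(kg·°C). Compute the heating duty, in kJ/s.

Q = ṁ·Cp·ΔT = 434.9 × 1.04 × (245 − 171) = 33470 kJ/h
Converting: 33470 / 3600 s = 9.2972 kW

Q = 9.30 kJ/s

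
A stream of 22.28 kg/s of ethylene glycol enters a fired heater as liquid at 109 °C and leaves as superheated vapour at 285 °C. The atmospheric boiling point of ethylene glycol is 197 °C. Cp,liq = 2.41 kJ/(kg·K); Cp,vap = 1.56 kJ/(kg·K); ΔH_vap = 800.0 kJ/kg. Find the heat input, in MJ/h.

Q = 92200 MJ/h

liquid 109→197 °C: 212.08 kJ/kg
vaporisation at 197 °C: 800 kJ/kg
vapour 197→285 °C: 137.28 kJ/kg
Δh = 212.08 + 800 + 137.28 = 1149.4 kJ/kg
Q = ṁ·Δh = 22.28 kg/s × 1149.4 kJ/kg = 25608 kJ/s
|Q| = 25608 kW = 92188 MJ/h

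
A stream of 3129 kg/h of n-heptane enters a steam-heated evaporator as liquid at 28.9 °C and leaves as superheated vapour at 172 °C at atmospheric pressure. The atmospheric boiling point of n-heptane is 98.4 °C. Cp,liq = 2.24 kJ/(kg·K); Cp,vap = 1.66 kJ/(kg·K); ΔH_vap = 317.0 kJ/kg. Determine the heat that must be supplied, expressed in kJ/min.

liquid 28.9→98.4 °C: 155.68 kJ/kg
vaporisation at 98.4 °C: 317 kJ/kg
vapour 98.4→172 °C: 122.18 kJ/kg
Δh = 155.68 + 317 + 122.18 = 594.86 kJ/kg
Q = ṁ·Δh = 3129 kg/h × 594.86 kJ/kg = 1.8613e+06 kJ/h
|Q| = 517.03 kW = 31022 kJ/min

Q = 31000 kJ/min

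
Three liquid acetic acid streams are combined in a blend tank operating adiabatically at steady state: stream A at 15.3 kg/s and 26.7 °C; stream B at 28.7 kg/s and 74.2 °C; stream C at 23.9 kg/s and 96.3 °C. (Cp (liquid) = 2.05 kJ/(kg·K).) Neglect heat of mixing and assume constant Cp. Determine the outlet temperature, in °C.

Adiabatic, steady state ⇒ Σ ṁᵢCp,ᵢ(T_out − Tᵢ) = 0
Σ ṁᵢCp,ᵢTᵢ = 15.3×2.05×26.7 + 28.7×2.05×74.2 + 23.9×2.05×96.3 = 9921.2
Σ ṁᵢCp,ᵢ = 15.3×2.05 + 28.7×2.05 + 23.9×2.05 = 139.19
T_out = 9921.2 / 139.19 = 71.276 °C

T_out = 71.3 °C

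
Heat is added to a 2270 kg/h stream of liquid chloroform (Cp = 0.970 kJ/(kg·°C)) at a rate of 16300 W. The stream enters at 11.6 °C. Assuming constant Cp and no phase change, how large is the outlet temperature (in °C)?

Q = 16300 W = 58680 kJ/h
ΔT = Q/(ṁ·Cp) = 58680/(2270×0.970) = 26.65 K
T_out = 11.6 + 26.65 = 38.25 °C

T_out = 38.2 °C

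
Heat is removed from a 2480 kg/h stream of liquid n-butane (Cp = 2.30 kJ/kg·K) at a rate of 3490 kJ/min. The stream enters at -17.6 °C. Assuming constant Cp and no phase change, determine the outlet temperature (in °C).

Q = 3490 kJ/min = 209400 kJ/h
ΔT = Q/(ṁ·Cp) = 209400/(2480×2.30) = 36.711 K
T_out = -17.6 − 36.711 = -54.311 °C

T_out = -54.3 °C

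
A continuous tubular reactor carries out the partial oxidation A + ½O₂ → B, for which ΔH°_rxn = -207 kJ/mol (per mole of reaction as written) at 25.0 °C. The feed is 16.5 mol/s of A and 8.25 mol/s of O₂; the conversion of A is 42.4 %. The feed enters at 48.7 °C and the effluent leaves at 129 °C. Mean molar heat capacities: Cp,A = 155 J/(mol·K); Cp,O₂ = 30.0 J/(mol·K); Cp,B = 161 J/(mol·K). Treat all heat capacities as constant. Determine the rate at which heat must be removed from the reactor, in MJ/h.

Extent of reaction ξ = 0.424 × 16.5 = 6.996 mol/s
Reaction term: ξ·ΔH°_rxn = 6.996 × -207 = -1448.2 kJ/s
Sensible, feed 48.7→25 °C: -66.479 kJ/s
Outlet flows (mol/s): A 9.504, O₂ 4.752, B 6.996
Sensible, products 25→129 °C: 285.17 kJ/s
Q = ΔH = -1229.5 kJ/s = -1229.5 kW
Heat removed = 4426.1 MJ/h

Q_out = 4430 MJ/h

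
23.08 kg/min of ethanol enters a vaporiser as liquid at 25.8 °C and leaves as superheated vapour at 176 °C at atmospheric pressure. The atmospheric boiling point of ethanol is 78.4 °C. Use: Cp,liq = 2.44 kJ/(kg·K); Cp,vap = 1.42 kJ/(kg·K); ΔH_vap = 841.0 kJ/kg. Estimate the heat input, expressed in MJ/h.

Q = 1530 MJ/h

liquid 25.8→78.4 °C: 128.34 kJ/kg
vaporisation at 78.4 °C: 841 kJ/kg
vapour 78.4→176 °C: 138.59 kJ/kg
Δh = 128.34 + 841 + 138.59 = 1107.9 kJ/kg
Q = ṁ·Δh = 23.08 kg/min × 1107.9 kJ/kg = 25571 kJ/min
|Q| = 426.19 kW = 1534.3 MJ/h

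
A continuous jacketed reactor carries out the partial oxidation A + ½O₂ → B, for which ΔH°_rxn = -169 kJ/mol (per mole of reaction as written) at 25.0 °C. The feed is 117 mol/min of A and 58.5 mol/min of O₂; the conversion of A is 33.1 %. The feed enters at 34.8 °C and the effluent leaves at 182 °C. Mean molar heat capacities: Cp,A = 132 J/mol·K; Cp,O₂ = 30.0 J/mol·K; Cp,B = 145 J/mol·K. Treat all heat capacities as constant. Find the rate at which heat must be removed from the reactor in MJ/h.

Q_out = 242 MJ/h

Extent of reaction ξ = 0.331 × 117 = 38.727 mol/min
Reaction term: ξ·ΔH°_rxn = 38.727 × -169 = -6544.9 kJ/min
Sensible, feed 34.8→25 °C: -168.55 kJ/min
Outlet flows (mol/min): A 78.273, O₂ 39.136, B 38.727
Sensible, products 25→182 °C: 2688.1 kJ/min
Q = ΔH = -4025.3 kJ/min = -67.089 kW
Heat removed = 241.52 MJ/h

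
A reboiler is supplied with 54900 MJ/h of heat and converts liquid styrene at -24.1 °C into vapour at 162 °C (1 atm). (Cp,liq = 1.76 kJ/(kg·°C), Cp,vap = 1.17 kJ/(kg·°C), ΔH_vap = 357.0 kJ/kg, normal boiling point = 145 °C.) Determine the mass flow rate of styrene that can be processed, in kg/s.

ṁ = 22.6 kg/s

Δh = 1.76×(145−-24.1) + 357.0 + 1.17×(162−145) = 674.51 kJ/kg
Q = 54900 MJ/h = 15250 kJ/s = 15250 kJ/s
ṁ = Q/Δh = 15250 / 674.51 = 22.609 kg/s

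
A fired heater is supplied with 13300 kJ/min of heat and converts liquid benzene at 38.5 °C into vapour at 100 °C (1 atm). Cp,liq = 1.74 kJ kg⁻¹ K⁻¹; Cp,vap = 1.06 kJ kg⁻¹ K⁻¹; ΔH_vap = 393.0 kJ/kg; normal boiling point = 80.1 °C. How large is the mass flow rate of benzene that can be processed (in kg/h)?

Δh = 1.74×(80.1−38.5) + 393.0 + 1.06×(100−80.1) = 486.48 kJ/kg
Q = 13300 kJ/min = 221.67 kJ/s = 798000 kJ/h
ṁ = Q/Δh = 798000 / 486.48 = 1640.4 kg/h

ṁ = 1640 kg/h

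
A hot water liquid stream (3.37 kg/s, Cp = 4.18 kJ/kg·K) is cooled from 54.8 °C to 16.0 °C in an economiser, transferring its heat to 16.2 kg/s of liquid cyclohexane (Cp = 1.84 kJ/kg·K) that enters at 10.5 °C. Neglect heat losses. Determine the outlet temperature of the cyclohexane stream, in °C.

Heat released by hot stream: Q = 3.37 × 4.18 × (54.8 − 16.0) = 546.56 kJ/s
Energy balance on cold side (adiabatic exchanger): Q = ṁ_c·Cp_c·(T_c,out − T_c,in)
T_c,out = 10.5 + 546.56/(16.2 × 1.84) = 28.836 °C

T_c,out = 28.8 °C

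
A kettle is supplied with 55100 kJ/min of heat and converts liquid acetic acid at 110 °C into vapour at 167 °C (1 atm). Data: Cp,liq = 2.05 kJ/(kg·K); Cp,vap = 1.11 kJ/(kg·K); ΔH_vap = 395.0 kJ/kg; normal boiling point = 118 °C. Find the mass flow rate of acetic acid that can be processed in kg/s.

ṁ = 1.97 kg/s

Δh = 2.05×(118−110) + 395.0 + 1.11×(167−118) = 465.79 kJ/kg
Q = 55100 kJ/min = 918.33 kJ/s = 918.33 kJ/s
ṁ = Q/Δh = 918.33 / 465.79 = 1.9716 kg/s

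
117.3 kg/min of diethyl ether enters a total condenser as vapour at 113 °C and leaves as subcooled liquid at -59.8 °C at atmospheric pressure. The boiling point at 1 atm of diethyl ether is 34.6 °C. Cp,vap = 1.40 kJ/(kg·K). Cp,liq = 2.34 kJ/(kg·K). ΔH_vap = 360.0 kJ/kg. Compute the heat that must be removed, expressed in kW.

Q_c = 1350 kW

vapour 113→34.6 °C: -109.76 kJ/kg
condensation at 34.6 °C: -360 kJ/kg
liquid 34.6→-59.8 °C: -220.9 kJ/kg
Δh = -109.76 + -360 + -220.9 = -690.66 kJ/kg
Q = ṁ·Δh = 117.3 kg/min × -690.66 kJ/kg = -81014 kJ/min
|Q| = 1350.2 kW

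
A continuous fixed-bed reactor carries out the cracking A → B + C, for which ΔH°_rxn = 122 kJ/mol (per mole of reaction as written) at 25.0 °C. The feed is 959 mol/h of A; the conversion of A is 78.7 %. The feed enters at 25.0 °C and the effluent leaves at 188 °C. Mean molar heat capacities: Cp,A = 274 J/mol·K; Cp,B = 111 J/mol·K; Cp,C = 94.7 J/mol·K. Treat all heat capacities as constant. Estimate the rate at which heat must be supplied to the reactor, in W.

Q_in = 35100 W

Extent of reaction ξ = 0.787 × 959 = 754.73 mol/h
Reaction term: ξ·ΔH°_rxn = 754.73 × 122 = 92077 kJ/h
Sensible, feed 25.0→25 °C: 0 kJ/h
Outlet flows (mol/h): A 204.27, B 754.73, C 754.73
Sensible, products 25→188 °C: 34428 kJ/h
Q = ΔH = 126510 kJ/h = 35.141 kW
Heat supplied = 35141 W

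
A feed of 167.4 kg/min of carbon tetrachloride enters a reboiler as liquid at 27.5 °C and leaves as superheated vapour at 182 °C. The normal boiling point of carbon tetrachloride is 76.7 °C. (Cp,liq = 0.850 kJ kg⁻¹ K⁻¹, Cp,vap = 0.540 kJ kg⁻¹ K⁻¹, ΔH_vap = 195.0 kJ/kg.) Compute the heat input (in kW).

Q = 819 kW

liquid 27.5→76.7 °C: 41.82 kJ/kg
vaporisation at 76.7 °C: 195 kJ/kg
vapour 76.7→182 °C: 56.862 kJ/kg
Δh = 41.82 + 195 + 56.862 = 293.68 kJ/kg
Q = ṁ·Δh = 167.4 kg/min × 293.68 kJ/kg = 49162 kJ/min
|Q| = 819.37 kW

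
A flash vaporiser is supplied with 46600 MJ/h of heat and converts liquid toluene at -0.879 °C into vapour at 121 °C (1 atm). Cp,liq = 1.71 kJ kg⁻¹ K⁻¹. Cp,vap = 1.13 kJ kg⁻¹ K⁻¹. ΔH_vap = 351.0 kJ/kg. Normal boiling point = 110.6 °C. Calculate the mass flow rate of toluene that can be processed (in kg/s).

ṁ = 23.4 kg/s

Δh = 1.71×(110.6−-0.879) + 351.0 + 1.13×(121−110.6) = 553.38 kJ/kg
Q = 46600 MJ/h = 12944 kJ/s = 12944 kJ/s
ṁ = Q/Δh = 12944 / 553.38 = 23.392 kg/s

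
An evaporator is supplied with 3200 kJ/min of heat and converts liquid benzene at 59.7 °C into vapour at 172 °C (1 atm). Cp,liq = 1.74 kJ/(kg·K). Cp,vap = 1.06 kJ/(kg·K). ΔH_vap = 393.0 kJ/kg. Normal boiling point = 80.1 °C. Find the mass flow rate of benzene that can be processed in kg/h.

Δh = 1.74×(80.1−59.7) + 393.0 + 1.06×(172−80.1) = 525.91 kJ/kg
Q = 3200 kJ/min = 53.333 kJ/s = 192000 kJ/h
ṁ = Q/Δh = 192000 / 525.91 = 365.08 kg/h

ṁ = 365 kg/h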